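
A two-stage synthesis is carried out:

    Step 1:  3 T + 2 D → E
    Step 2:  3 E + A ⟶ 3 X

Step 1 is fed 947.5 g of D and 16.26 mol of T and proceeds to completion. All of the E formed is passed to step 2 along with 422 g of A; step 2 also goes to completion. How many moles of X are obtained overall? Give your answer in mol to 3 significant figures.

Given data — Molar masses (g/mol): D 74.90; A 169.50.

5.42 mol

Step 1:
n(D) = 947.5 / 74.90 = 12.65 mol
n(T) = 16.26 mol
n/ν for D = 12.65/2 = 6.325
n/ν for T = 16.26/3 = 5.420
Smallest n/ν is T → limiting reagent.
n(E) produced = (1/3) × 16.26 = 5.420 mol
Step 2:
n(E) available = 5.420 mol
n(A) = 422.0 / 169.50 = 2.490 mol
n/ν for E = 5.420/3 = 1.807
n/ν for A = 2.490/1 = 2.490
Smallest n/ν is E → limiting reagent.
n(X) = (3/3) × 5.420 = 5.420 mol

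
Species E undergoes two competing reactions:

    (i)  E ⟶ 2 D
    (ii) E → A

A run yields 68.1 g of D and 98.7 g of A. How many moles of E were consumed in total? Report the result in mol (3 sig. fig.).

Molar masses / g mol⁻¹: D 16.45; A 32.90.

n(D) = 68.1 / 16.45 = 4.140 mol
n(A) = 98.7 / 32.90 = 3.000 mol
n(E) via (i) = (1/2)×4.140 = 2.070 mol
n(E) via (ii) = (1/1)×3.000 = 3.000 mol
total n(E) = 2.070 + 3.000 = 5.070 mol

5.07 mol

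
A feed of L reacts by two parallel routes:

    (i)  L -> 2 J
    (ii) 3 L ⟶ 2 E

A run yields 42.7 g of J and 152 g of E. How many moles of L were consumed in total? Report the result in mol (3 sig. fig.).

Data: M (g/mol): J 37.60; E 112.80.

n(J) = 42.7 / 37.60 = 1.136 mol
n(E) = 152 / 112.80 = 1.348 mol
n(L) via (i) = (1/2)×1.136 = 0.5680 mol
n(L) via (ii) = (3/2)×1.348 = 2.022 mol
total n(L) = 0.5680 + 2.022 = 2.590 mol

2.59 mol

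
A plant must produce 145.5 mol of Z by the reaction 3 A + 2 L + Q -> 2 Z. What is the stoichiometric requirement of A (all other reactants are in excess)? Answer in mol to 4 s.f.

218.3 mol

n(Z) = 145.5 mol
n(A) = (3/2) × 145.5 = 218.3 mol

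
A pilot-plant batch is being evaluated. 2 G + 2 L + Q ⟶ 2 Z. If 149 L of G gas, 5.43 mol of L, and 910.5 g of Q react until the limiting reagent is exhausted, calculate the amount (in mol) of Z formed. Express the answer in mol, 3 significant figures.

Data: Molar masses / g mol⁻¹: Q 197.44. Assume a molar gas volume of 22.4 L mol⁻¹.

n(G) = 149.0 / 22.4 = 6.652 mol
n(L) = 5.430 mol
n(Q) = 910.5 / 197.44 = 4.612 mol
n/ν → G: 3.326, L: 2.715, Q: 4.612; L is limiting.
n(Z) = (2/2) × 5.430 = 5.430 mol

5.43 mol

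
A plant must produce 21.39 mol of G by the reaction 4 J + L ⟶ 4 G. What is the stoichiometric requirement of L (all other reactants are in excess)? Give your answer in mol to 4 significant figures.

5.348 mol

n(G) = 21.39 mol
n(L) = (1/4) × 21.39 = 5.348 mol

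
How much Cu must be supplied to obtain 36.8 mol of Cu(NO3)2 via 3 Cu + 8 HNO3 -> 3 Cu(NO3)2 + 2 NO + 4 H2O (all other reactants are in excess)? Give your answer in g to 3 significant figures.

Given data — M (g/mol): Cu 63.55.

n(Cu(NO3)2) = 36.80 mol
n(Cu) = (3/3) × 36.80 = 36.80 mol
mass = 36.80 × 63.55 = 2339 g

2340 g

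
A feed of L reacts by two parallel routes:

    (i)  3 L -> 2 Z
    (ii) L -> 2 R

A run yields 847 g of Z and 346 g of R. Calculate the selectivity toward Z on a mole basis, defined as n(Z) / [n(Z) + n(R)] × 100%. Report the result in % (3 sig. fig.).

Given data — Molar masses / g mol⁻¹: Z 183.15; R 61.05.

n(Z) = 847 / 183.15 = 4.625 mol
n(R) = 346 / 61.05 = 5.667 mol
selectivity = 4.625/(4.625+5.667) × 100 = 44.94 %

44.9 %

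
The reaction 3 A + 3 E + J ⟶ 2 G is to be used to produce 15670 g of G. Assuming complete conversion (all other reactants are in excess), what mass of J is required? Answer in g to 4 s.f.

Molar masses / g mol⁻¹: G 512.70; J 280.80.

4291 g

n(G) = 15670 / 512.70 = 30.56 mol
n(J) = (1/2) × 30.56 = 15.28 mol
mass = 15.28 × 280.80 = 4291 g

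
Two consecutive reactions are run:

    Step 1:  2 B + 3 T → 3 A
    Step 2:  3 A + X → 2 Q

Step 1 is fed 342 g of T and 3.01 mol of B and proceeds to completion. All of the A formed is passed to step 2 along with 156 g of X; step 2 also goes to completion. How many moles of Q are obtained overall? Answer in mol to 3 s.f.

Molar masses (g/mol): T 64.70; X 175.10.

Step 1:
n(T) = 342.0 / 64.70 = 5.286 mol
n(B) = 3.010 mol
n/ν → T: 1.762, B: 1.505; B is limiting.
n(A) produced = (3/2) × 3.010 = 4.515 mol
Step 2:
n(A) available = 4.515 mol
n(X) = 156.0 / 175.10 = 0.8909 mol
n/ν → A: 1.505, X: 0.8909; X is limiting.
n(Q) = (2/1) × 0.8909 = 1.782 mol

1.78 mol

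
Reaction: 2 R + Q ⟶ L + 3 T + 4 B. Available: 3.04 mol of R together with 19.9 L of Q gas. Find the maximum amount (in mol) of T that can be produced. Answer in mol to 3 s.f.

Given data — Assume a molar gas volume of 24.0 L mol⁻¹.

n(R) = 3.040 mol
n(Q) = 19.90 / 24.0 = 0.8292 mol
n/ν for R = 3.040/2 = 1.520
n/ν for Q = 0.8292/1 = 0.8292
Smallest n/ν is Q → limiting reagent.
n(T) = (3/1) × 0.8292 = 2.488 mol

2.49 mol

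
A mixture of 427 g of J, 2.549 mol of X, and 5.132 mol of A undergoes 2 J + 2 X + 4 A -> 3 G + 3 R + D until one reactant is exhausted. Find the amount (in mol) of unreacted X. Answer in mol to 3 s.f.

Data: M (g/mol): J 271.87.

n(J) = 427.0 / 271.87 = 1.571 mol
n(X) = 2.549 mol
n(A) = 5.132 mol
n/ν for J = 1.571/2 = 0.7855
n/ν for X = 2.549/2 = 1.275
n/ν for A = 5.132/4 = 1.283
Smallest n/ν is J → limiting reagent.
X consumed = (2/2) × 1.571 = 1.571 mol
X remaining = 2.549 − 1.571 = 0.9780 mol

0.978 mol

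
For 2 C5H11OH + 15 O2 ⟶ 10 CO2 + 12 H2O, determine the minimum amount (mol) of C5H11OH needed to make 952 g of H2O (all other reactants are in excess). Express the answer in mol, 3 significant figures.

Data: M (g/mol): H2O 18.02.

n(H2O) = 952 / 18.02 = 52.83 mol
n(C5H11OH) = (2/12) × 52.83 = 8.805 mol

8.81 mol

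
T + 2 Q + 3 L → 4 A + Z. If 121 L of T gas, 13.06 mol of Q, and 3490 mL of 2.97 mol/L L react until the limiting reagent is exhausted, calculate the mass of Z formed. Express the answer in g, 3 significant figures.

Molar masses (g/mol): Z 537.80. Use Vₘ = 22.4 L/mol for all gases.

1860 g

n(T) = 121.0 / 22.4 = 5.402 mol
n(Q) = 13.06 mol
n(L) = 2.97 × 3490/1000 = 10.37 mol
n/ν for T = 5.402/1 = 5.402
n/ν for Q = 13.06/2 = 6.530
n/ν for L = 10.37/3 = 3.457
Smallest n/ν is L → limiting reagent.
n(Z) = (1/3) × 10.37 = 3.457 mol
mass = 3.457 × 537.80 = 1859 g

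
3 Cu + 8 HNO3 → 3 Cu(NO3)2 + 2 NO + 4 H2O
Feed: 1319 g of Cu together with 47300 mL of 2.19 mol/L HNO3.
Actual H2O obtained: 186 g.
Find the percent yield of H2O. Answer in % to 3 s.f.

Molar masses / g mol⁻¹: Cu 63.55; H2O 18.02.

n(Cu) = 1319 / 63.55 = 20.76 mol
n(HNO3) = 2.19 × 47300/1000 = 103.6 mol
n/ν for Cu = 20.76/3 = 6.920
n/ν for HNO3 = 103.6/8 = 12.95
Smallest n/ν is Cu → limiting reagent.
theoretical n(H2O) = (4/3) × 20.76 = 27.68 mol → 498.8 g
% yield = 186 / 498.8 × 100 = 37.29 %

37.3 %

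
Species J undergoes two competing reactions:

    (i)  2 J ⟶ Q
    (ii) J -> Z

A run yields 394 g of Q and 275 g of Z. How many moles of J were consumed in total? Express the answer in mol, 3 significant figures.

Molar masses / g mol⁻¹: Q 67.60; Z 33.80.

19.8 mol

n(Q) = 394 / 67.60 = 5.828 mol
n(Z) = 275 / 33.80 = 8.136 mol
n(J) via (i) = (2/1)×5.828 = 11.66 mol
n(J) via (ii) = (1/1)×8.136 = 8.136 mol
total n(J) = 11.66 + 8.136 = 19.80 mol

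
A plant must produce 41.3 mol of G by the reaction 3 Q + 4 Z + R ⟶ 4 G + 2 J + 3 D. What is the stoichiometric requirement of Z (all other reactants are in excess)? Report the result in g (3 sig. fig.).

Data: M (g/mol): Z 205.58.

8490 g

n(G) = 41.30 mol
n(Z) = (4/4) × 41.30 = 41.30 mol
mass = 41.30 × 205.58 = 8490 g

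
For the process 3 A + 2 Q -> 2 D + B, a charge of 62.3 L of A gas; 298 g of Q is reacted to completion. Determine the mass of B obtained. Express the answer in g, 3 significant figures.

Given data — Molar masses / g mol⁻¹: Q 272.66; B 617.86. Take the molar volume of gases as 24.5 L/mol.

338 g

n(A) = 62.30 / 24.5 = 2.543 mol
n(Q) = 298.0 / 272.66 = 1.093 mol
n/ν → A: 0.8477, Q: 0.5465; Q is limiting.
n(B) = (1/2) × 1.093 = 0.5465 mol
mass = 0.5465 × 617.86 = 337.7 g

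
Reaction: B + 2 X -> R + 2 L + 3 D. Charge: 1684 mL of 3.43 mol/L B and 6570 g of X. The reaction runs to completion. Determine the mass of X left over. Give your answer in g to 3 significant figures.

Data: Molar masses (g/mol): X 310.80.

n(B) = 3.43 × 1684/1000 = 5.776 mol
n(X) = 6570 / 310.80 = 21.14 mol
n/ν for B = 5.776/1 = 5.776
n/ν for X = 21.14/2 = 10.57
Smallest n/ν is B → limiting reagent.
X consumed = (2/1) × 5.776 = 11.55 mol
X remaining = 21.14 − 11.55 = 9.590 mol
mass = 9.590 × 310.80 = 2981 g

2980 g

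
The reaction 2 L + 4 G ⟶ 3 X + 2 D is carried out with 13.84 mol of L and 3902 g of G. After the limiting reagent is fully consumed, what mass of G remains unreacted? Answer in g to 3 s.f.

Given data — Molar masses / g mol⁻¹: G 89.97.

n(L) = 13.84 mol
n(G) = 3902 / 89.97 = 43.37 mol
n/ν for L = 13.84/2 = 6.920
n/ν for G = 43.37/4 = 10.84
Smallest n/ν is L → limiting reagent.
G consumed = (4/2) × 13.84 = 27.68 mol
G remaining = 43.37 − 27.68 = 15.69 mol
mass = 15.69 × 89.97 = 1412 g

1410 g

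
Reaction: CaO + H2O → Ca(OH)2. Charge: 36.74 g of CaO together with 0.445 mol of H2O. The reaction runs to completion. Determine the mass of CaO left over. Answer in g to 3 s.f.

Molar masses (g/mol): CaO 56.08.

11.8 g

n(CaO) = 36.74 / 56.08 = 0.6551 mol
n(H2O) = 0.4450 mol
n/ν for CaO = 0.6551/1 = 0.6551
n/ν for H2O = 0.4450/1 = 0.4450
Smallest n/ν is H2O → limiting reagent.
CaO consumed = (1/1) × 0.4450 = 0.4450 mol
CaO remaining = 0.6551 − 0.4450 = 0.2101 mol
mass = 0.2101 × 56.08 = 11.78 g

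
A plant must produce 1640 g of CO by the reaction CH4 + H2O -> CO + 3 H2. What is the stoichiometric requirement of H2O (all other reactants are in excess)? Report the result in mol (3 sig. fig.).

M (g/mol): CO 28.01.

58.6 mol

n(CO) = 1640 / 28.01 = 58.55 mol
n(H2O) = (1/1) × 58.55 = 58.55 mol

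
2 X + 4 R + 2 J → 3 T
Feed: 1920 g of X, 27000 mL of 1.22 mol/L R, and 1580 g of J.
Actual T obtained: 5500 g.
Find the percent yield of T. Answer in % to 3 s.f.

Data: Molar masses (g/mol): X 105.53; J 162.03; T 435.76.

n(X) = 1920 / 105.53 = 18.19 mol
n(R) = 1.22 × 27000/1000 = 32.94 mol
n(J) = 1580 / 162.03 = 9.751 mol
n/ν → X: 9.095, R: 8.235, J: 4.876; J is limiting.
theoretical n(T) = (3/2) × 9.751 = 14.63 mol → 6375 g
% yield = 5500 / 6375 × 100 = 86.27 %

86.3 %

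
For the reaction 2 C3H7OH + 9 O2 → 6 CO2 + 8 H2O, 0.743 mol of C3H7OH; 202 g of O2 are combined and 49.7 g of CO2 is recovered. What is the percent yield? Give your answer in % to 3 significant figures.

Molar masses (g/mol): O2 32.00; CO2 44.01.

50.7 %

n(C3H7OH) = 0.7430 mol
n(O2) = 202.0 / 32.00 = 6.313 mol
n/ν for C3H7OH = 0.7430/2 = 0.3715
n/ν for O2 = 6.313/9 = 0.7014
Smallest n/ν is C3H7OH → limiting reagent.
theoretical n(CO2) = (6/2) × 0.7430 = 2.229 mol → 98.10 g
% yield = 49.7 / 98.10 × 100 = 50.66 %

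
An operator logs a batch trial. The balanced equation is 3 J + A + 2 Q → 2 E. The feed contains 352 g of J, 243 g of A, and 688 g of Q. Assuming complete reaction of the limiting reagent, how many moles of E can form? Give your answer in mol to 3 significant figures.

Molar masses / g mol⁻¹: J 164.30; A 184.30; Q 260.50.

n(J) = 352.0 / 164.30 = 2.142 mol
n(A) = 243.0 / 184.30 = 1.319 mol
n(Q) = 688.0 / 260.50 = 2.641 mol
n/ν for J = 2.142/3 = 0.7140
n/ν for A = 1.319/1 = 1.319
n/ν for Q = 2.641/2 = 1.321
Smallest n/ν is J → limiting reagent.
n(E) = (2/3) × 2.142 = 1.428 mol

1.43 mol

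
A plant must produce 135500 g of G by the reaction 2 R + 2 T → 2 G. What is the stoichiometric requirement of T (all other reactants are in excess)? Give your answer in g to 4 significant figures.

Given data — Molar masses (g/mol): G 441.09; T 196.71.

n(G) = 135500 / 441.09 = 307.2 mol
n(T) = (2/2) × 307.2 = 307.2 mol
mass = 307.2 × 196.71 = 60430 g

60430 g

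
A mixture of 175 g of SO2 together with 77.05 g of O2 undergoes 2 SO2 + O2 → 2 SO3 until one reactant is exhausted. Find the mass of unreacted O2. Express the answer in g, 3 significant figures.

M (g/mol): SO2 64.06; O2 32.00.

33.3 g

n(SO2) = 175.0 / 64.06 = 2.732 mol
n(O2) = 77.05 / 32.00 = 2.408 mol
n/ν for SO2 = 2.732/2 = 1.366
n/ν for O2 = 2.408/1 = 2.408
Smallest n/ν is SO2 → limiting reagent.
O2 consumed = (1/2) × 2.732 = 1.366 mol
O2 remaining = 2.408 − 1.366 = 1.042 mol
mass = 1.042 × 32.00 = 33.34 g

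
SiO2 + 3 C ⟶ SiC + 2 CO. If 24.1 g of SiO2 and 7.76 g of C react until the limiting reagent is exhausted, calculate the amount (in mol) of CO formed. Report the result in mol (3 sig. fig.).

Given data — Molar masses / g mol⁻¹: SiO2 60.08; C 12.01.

n(SiO2) = 24.10 / 60.08 = 0.4011 mol
n(C) = 7.760 / 12.01 = 0.6461 mol
n/ν for SiO2 = 0.4011/1 = 0.4011
n/ν for C = 0.6461/3 = 0.2154
Smallest n/ν is C → limiting reagent.
n(CO) = (2/3) × 0.6461 = 0.4307 mol

0.431 mol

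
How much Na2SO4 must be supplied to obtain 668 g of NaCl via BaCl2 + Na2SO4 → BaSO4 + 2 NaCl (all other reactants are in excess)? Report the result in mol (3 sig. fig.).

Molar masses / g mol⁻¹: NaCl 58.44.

5.72 mol

n(NaCl) = 668 / 58.44 = 11.43 mol
n(Na2SO4) = (1/2) × 11.43 = 5.715 mol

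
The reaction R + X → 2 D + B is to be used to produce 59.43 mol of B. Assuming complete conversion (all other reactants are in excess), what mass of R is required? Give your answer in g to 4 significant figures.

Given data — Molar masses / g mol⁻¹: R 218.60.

12990 g

n(B) = 59.43 mol
n(R) = (1/1) × 59.43 = 59.43 mol
mass = 59.43 × 218.60 = 12990 g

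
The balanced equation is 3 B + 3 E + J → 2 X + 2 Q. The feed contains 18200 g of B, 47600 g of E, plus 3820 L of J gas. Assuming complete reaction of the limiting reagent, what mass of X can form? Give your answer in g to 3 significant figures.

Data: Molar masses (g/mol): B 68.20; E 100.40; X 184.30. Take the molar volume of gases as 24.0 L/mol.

n(B) = 18200 / 68.20 = 266.9 mol
n(E) = 47600 / 100.40 = 474.1 mol
n(J) = 3820 / 24.0 = 159.2 mol
n/ν for B = 266.9/3 = 88.97
n/ν for E = 474.1/3 = 158.0
n/ν for J = 159.2/1 = 159.2
Smallest n/ν is B → limiting reagent.
n(X) = (2/3) × 266.9 = 177.9 mol
mass = 177.9 × 184.30 = 32790 g

32800 g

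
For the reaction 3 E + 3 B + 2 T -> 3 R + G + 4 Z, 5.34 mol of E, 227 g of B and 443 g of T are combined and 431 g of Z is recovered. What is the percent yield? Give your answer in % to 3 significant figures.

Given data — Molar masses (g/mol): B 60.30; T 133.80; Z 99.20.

86.6 %

n(E) = 5.340 mol
n(B) = 227.0 / 60.30 = 3.765 mol
n(T) = 443.0 / 133.80 = 3.311 mol
n/ν for E = 5.340/3 = 1.780
n/ν for B = 3.765/3 = 1.255
n/ν for T = 3.311/2 = 1.656
Smallest n/ν is B → limiting reagent.
theoretical n(Z) = (4/3) × 3.765 = 5.020 mol → 498.0 g
% yield = 431 / 498.0 × 100 = 86.55 %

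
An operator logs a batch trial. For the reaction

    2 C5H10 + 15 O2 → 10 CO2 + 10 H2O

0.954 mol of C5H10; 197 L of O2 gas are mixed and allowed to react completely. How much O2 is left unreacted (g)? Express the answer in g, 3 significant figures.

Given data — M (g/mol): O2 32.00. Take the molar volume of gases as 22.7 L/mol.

n(C5H10) = 0.9540 mol
n(O2) = 197.0 / 22.7 = 8.678 mol
n/ν for C5H10 = 0.9540/2 = 0.4770
n/ν for O2 = 8.678/15 = 0.5785
Smallest n/ν is C5H10 → limiting reagent.
O2 consumed = (15/2) × 0.9540 = 7.155 mol
O2 remaining = 8.678 − 7.155 = 1.523 mol
mass = 1.523 × 32.00 = 48.74 g

48.7 g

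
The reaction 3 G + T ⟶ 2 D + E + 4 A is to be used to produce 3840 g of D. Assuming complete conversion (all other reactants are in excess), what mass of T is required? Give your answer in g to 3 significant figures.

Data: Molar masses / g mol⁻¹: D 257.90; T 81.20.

n(D) = 3840 / 257.90 = 14.89 mol
n(T) = (1/2) × 14.89 = 7.445 mol
mass = 7.445 × 81.20 = 604.5 g

605 g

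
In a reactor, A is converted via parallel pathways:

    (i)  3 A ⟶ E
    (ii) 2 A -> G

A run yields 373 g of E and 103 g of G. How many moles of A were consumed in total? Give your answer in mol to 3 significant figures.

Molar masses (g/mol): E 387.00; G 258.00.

3.69 mol

n(E) = 373 / 387.00 = 0.9638 mol
n(G) = 103 / 258.00 = 0.3992 mol
n(A) via (i) = (3/1)×0.9638 = 2.891 mol
n(A) via (ii) = (2/1)×0.3992 = 0.7984 mol
total n(A) = 2.891 + 0.7984 = 3.689 mol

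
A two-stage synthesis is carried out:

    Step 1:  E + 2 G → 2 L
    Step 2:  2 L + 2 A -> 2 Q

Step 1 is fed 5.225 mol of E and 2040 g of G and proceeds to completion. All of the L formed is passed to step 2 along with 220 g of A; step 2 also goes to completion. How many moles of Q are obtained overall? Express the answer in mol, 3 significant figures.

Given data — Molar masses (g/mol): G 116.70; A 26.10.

8.43 mol

Step 1:
n(E) = 5.225 mol
n(G) = 2040 / 116.70 = 17.48 mol
n/ν for E = 5.225/1 = 5.225
n/ν for G = 17.48/2 = 8.740
Smallest n/ν is E → limiting reagent.
n(L) produced = (2/1) × 5.225 = 10.45 mol
Step 2:
n(L) available = 10.45 mol
n(A) = 220.0 / 26.10 = 8.429 mol
n/ν for L = 10.45/2 = 5.225
n/ν for A = 8.429/2 = 4.215
Smallest n/ν is A → limiting reagent.
n(Q) = (2/2) × 8.429 = 8.429 mol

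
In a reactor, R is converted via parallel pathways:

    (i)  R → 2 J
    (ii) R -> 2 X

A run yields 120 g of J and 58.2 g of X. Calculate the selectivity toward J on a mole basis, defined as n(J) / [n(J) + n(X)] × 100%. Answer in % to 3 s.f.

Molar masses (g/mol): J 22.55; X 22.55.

n(J) = 120 / 22.55 = 5.322 mol
n(X) = 58.2 / 22.55 = 2.581 mol
selectivity = 5.322/(5.322+2.581) × 100 = 67.34 %

67.3 %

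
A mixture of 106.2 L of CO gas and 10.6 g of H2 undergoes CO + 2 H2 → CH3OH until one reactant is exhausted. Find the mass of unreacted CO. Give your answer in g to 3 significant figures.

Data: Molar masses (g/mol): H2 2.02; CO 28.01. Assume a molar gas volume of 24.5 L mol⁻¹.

47.9 g

n(CO) = 106.2 / 24.5 = 4.335 mol
n(H2) = 10.60 / 2.02 = 5.248 mol
n/ν for CO = 4.335/1 = 4.335
n/ν for H2 = 5.248/2 = 2.624
Smallest n/ν is H2 → limiting reagent.
CO consumed = (1/2) × 5.248 = 2.624 mol
CO remaining = 4.335 − 2.624 = 1.711 mol
mass = 1.711 × 28.01 = 47.93 g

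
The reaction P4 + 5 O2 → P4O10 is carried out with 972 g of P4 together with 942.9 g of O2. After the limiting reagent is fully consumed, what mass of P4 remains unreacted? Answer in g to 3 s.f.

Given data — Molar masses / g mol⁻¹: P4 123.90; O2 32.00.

n(P4) = 972.0 / 123.90 = 7.845 mol
n(O2) = 942.9 / 32.00 = 29.47 mol
n/ν for P4 = 7.845/1 = 7.845
n/ν for O2 = 29.47/5 = 5.894
Smallest n/ν is O2 → limiting reagent.
P4 consumed = (1/5) × 29.47 = 5.894 mol
P4 remaining = 7.845 − 5.894 = 1.951 mol
mass = 1.951 × 123.90 = 241.7 g

242 g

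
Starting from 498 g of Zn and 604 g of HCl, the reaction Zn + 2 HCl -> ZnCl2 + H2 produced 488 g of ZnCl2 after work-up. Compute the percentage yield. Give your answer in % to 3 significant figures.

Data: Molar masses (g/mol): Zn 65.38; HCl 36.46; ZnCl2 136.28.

47.0 %

n(Zn) = 498.0 / 65.38 = 7.617 mol
n(HCl) = 604.0 / 36.46 = 16.57 mol
n/ν → Zn: 7.617, HCl: 8.285; Zn is limiting.
theoretical n(ZnCl2) = (1/1) × 7.617 = 7.617 mol → 1038 g
% yield = 488 / 1038 × 100 = 47.01 %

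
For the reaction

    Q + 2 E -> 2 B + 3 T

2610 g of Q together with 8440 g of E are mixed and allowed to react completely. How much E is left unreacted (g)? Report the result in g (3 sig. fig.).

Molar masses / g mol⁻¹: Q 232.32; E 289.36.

n(Q) = 2610 / 232.32 = 11.23 mol
n(E) = 8440 / 289.36 = 29.17 mol
n/ν for Q = 11.23/1 = 11.23
n/ν for E = 29.17/2 = 14.59
Smallest n/ν is Q → limiting reagent.
E consumed = (2/1) × 11.23 = 22.46 mol
E remaining = 29.17 − 22.46 = 6.710 mol
mass = 6.710 × 289.36 = 1942 g

1940 g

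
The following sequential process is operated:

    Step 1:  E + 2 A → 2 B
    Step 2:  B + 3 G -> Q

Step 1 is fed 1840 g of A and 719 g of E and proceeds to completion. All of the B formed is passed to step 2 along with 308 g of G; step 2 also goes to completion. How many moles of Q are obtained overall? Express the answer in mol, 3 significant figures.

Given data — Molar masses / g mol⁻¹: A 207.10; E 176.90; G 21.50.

Step 1:
n(A) = 1840 / 207.10 = 8.885 mol
n(E) = 719.0 / 176.90 = 4.064 mol
n/ν for A = 8.885/2 = 4.443
n/ν for E = 4.064/1 = 4.064
Smallest n/ν is E → limiting reagent.
n(B) produced = (2/1) × 4.064 = 8.128 mol
Step 2:
n(B) available = 8.128 mol
n(G) = 308.0 / 21.50 = 14.33 mol
n/ν for B = 8.128/1 = 8.128
n/ν for G = 14.33/3 = 4.777
Smallest n/ν is G → limiting reagent.
n(Q) = (1/3) × 14.33 = 4.777 mol

4.78 mol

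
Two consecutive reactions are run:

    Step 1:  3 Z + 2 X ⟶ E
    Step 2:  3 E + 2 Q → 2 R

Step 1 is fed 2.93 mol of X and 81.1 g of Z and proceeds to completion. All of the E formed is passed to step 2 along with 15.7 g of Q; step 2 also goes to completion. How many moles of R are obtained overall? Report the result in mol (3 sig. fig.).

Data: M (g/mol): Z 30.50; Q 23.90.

0.591 mol

Step 1:
n(X) = 2.930 mol
n(Z) = 81.10 / 30.50 = 2.659 mol
n/ν for X = 2.930/2 = 1.465
n/ν for Z = 2.659/3 = 0.8863
Smallest n/ν is Z → limiting reagent.
n(E) produced = (1/3) × 2.659 = 0.8863 mol
Step 2:
n(E) available = 0.8863 mol
n(Q) = 15.70 / 23.90 = 0.6569 mol
n/ν for E = 0.8863/3 = 0.2954
n/ν for Q = 0.6569/2 = 0.3285
Smallest n/ν is E → limiting reagent.
n(R) = (2/3) × 0.8863 = 0.5909 mol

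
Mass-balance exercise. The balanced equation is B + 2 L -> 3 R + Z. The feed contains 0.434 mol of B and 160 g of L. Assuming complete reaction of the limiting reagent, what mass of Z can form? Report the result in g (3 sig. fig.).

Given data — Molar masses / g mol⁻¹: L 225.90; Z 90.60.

32.1 g

n(B) = 0.4340 mol
n(L) = 160.0 / 225.90 = 0.7083 mol
n/ν for B = 0.4340/1 = 0.4340
n/ν for L = 0.7083/2 = 0.3542
Smallest n/ν is L → limiting reagent.
n(Z) = (1/2) × 0.7083 = 0.3542 mol
mass = 0.3542 × 90.60 = 32.09 g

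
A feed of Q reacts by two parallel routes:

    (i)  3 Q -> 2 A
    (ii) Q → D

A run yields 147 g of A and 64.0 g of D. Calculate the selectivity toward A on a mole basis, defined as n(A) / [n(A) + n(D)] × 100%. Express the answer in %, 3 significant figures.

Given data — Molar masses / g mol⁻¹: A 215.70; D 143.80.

n(A) = 147 / 215.70 = 0.6815 mol
n(D) = 64.0 / 143.80 = 0.4451 mol
selectivity = 0.6815/(0.6815+0.4451) × 100 = 60.49 %

60.5 %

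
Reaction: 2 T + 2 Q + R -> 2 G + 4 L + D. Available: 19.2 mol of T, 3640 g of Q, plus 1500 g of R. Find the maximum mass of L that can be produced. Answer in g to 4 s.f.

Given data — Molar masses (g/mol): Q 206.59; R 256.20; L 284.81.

6670 g

n(T) = 19.20 mol
n(Q) = 3640 / 206.59 = 17.62 mol
n(R) = 1500 / 256.20 = 5.855 mol
n/ν for T = 19.20/2 = 9.600
n/ν for Q = 17.62/2 = 8.810
n/ν for R = 5.855/1 = 5.855
Smallest n/ν is R → limiting reagent.
n(L) = (4/1) × 5.855 = 23.42 mol
mass = 23.42 × 284.81 = 6670 g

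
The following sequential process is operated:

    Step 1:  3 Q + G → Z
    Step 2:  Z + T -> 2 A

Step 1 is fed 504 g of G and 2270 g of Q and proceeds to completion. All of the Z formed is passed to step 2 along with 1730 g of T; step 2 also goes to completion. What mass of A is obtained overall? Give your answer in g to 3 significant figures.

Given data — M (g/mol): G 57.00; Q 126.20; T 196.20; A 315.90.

3790 g

Step 1:
n(G) = 504.0 / 57.00 = 8.842 mol
n(Q) = 2270 / 126.20 = 17.99 mol
n/ν → G: 8.842, Q: 5.997; Q is limiting.
n(Z) produced = (1/3) × 17.99 = 5.997 mol
Step 2:
n(Z) available = 5.997 mol
n(T) = 1730 / 196.20 = 8.818 mol
n/ν → Z: 5.997, T: 8.818; Z is limiting.
n(A) = (2/1) × 5.997 = 11.99 mol
mass = 11.99 × 315.90 = 3788 g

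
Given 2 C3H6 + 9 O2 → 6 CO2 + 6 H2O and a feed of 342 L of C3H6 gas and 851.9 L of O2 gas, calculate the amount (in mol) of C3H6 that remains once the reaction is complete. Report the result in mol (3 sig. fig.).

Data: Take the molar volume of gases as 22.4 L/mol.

6.82 mol

n(C3H6) = 342.0 / 22.4 = 15.27 mol
n(O2) = 851.9 / 22.4 = 38.03 mol
n/ν for C3H6 = 15.27/2 = 7.635
n/ν for O2 = 38.03/9 = 4.226
Smallest n/ν is O2 → limiting reagent.
C3H6 consumed = (2/9) × 38.03 = 8.451 mol
C3H6 remaining = 15.27 − 8.451 = 6.819 mol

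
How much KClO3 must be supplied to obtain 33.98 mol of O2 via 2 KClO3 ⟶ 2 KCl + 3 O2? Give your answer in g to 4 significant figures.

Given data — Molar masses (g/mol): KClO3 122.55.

2776 g

n(O2) = 33.98 mol
n(KClO3) = (2/3) × 33.98 = 22.65 mol
mass = 22.65 × 122.55 = 2776 g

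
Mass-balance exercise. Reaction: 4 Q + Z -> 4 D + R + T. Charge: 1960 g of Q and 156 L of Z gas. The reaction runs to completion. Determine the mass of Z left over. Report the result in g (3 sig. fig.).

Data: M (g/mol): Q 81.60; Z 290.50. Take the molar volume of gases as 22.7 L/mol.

n(Q) = 1960 / 81.60 = 24.02 mol
n(Z) = 156.0 / 22.7 = 6.872 mol
n/ν for Q = 24.02/4 = 6.005
n/ν for Z = 6.872/1 = 6.872
Smallest n/ν is Q → limiting reagent.
Z consumed = (1/4) × 24.02 = 6.005 mol
Z remaining = 6.872 − 6.005 = 0.8670 mol
mass = 0.8670 × 290.50 = 251.9 g

252 g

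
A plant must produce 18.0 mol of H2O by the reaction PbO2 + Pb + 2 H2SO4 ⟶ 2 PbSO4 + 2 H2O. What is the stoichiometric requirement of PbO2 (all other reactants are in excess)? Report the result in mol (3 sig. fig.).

n(H2O) = 18.00 mol
n(PbO2) = (1/2) × 18.00 = 9.000 mol

9.00 mol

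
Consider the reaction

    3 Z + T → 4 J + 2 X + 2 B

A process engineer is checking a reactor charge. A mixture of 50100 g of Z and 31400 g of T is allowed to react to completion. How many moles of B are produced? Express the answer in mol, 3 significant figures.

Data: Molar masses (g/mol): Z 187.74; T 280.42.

178 mol

n(Z) = 50100 / 187.74 = 266.9 mol
n(T) = 31400 / 280.42 = 112.0 mol
n/ν for Z = 266.9/3 = 88.97
n/ν for T = 112.0/1 = 112.0
Smallest n/ν is Z → limiting reagent.
n(B) = (2/3) × 266.9 = 177.9 mol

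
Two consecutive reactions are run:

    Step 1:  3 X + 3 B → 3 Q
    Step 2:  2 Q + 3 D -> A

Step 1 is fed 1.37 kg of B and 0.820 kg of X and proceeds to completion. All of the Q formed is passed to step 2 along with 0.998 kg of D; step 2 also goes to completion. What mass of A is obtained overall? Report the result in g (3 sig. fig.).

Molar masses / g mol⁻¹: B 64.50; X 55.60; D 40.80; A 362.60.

2670 g

Step 1:
n(B) = 1.370×1000 / 64.50 = 21.24 mol
n(X) = 0.8200×1000 / 55.60 = 14.75 mol
n/ν for B = 21.24/3 = 7.080
n/ν for X = 14.75/3 = 4.917
Smallest n/ν is X → limiting reagent.
n(Q) produced = (3/3) × 14.75 = 14.75 mol
Step 2:
n(Q) available = 14.75 mol
n(D) = 0.9980×1000 / 40.80 = 24.46 mol
n/ν for Q = 14.75/2 = 7.375
n/ν for D = 24.46/3 = 8.153
Smallest n/ν is Q → limiting reagent.
n(A) = (1/2) × 14.75 = 7.375 mol
mass = 7.375 × 362.60 = 2674 g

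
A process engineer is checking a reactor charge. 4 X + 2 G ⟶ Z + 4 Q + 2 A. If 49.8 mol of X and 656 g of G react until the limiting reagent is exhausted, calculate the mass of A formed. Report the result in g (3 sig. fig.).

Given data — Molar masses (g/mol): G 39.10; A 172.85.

n(X) = 49.80 mol
n(G) = 656.0 / 39.10 = 16.78 mol
n/ν for X = 49.80/4 = 12.45
n/ν for G = 16.78/2 = 8.390
Smallest n/ν is G → limiting reagent.
n(A) = (2/2) × 16.78 = 16.78 mol
mass = 16.78 × 172.85 = 2900 g

2900 g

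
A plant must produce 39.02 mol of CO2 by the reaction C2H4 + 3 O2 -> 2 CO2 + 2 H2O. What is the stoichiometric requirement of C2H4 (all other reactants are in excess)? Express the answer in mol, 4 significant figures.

19.51 mol

n(CO2) = 39.02 mol
n(C2H4) = (1/2) × 39.02 = 19.51 mol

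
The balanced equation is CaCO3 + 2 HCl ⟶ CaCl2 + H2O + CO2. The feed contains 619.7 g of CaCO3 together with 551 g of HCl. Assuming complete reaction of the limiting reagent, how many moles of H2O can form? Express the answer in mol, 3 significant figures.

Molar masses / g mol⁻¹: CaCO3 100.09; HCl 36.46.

n(CaCO3) = 619.7 / 100.09 = 6.191 mol
n(HCl) = 551.0 / 36.46 = 15.11 mol
n/ν → CaCO3: 6.191, HCl: 7.555; CaCO3 is limiting.
n(H2O) = (1/1) × 6.191 = 6.191 mol

6.19 mol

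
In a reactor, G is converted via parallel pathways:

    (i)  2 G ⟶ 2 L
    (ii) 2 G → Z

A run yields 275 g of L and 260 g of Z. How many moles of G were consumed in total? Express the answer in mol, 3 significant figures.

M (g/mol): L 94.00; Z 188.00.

n(L) = 275 / 94.00 = 2.926 mol
n(Z) = 260 / 188.00 = 1.383 mol
n(G) via (i) = (2/2)×2.926 = 2.926 mol
n(G) via (ii) = (2/1)×1.383 = 2.766 mol
total n(G) = 2.926 + 2.766 = 5.692 mol

5.69 mol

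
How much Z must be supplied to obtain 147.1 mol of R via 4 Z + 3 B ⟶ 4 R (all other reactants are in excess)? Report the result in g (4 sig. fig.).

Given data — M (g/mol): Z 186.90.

27490 g

n(R) = 147.1 mol
n(Z) = (4/4) × 147.1 = 147.1 mol
mass = 147.1 × 186.90 = 27490 g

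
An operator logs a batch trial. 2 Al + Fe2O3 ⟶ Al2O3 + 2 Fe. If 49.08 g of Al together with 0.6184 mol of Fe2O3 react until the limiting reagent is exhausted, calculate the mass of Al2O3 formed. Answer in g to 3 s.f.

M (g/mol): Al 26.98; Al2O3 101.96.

63.1 g

n(Al) = 49.08 / 26.98 = 1.819 mol
n(Fe2O3) = 0.6184 mol
n/ν → Al: 0.9095, Fe2O3: 0.6184; Fe2O3 is limiting.
n(Al2O3) = (1/1) × 0.6184 = 0.6184 mol
mass = 0.6184 × 101.96 = 63.05 g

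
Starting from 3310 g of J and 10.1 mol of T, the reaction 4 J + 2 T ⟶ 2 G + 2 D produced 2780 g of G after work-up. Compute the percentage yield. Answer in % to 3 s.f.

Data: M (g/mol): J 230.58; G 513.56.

n(J) = 3310 / 230.58 = 14.36 mol
n(T) = 10.10 mol
n/ν for J = 14.36/4 = 3.590
n/ν for T = 10.10/2 = 5.050
Smallest n/ν is J → limiting reagent.
theoretical n(G) = (2/4) × 14.36 = 7.180 mol → 3687 g
% yield = 2780 / 3687 × 100 = 75.40 %

75.4 %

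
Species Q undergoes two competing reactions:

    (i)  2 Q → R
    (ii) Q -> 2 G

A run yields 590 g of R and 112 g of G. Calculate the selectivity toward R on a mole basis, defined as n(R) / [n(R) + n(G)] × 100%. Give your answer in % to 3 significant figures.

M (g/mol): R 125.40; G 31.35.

56.8 %

n(R) = 590 / 125.40 = 4.705 mol
n(G) = 112 / 31.35 = 3.573 mol
selectivity = 4.705/(4.705+3.573) × 100 = 56.84 %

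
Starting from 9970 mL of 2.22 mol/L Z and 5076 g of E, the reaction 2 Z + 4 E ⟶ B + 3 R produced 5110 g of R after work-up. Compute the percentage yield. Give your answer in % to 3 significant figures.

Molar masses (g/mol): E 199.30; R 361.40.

74.0 %

n(Z) = 2.22 × 9970/1000 = 22.13 mol
n(E) = 5076 / 199.30 = 25.47 mol
n/ν for Z = 22.13/2 = 11.07
n/ν for E = 25.47/4 = 6.368
Smallest n/ν is E → limiting reagent.
theoretical n(R) = (3/4) × 25.47 = 19.10 mol → 6903 g
% yield = 5110 / 6903 × 100 = 74.03 %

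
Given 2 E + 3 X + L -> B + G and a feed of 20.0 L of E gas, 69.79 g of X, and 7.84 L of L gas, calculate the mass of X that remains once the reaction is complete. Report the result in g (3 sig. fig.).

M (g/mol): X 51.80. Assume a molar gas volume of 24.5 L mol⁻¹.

n(E) = 20.00 / 24.5 = 0.8163 mol
n(X) = 69.79 / 51.80 = 1.347 mol
n(L) = 7.840 / 24.5 = 0.3200 mol
n/ν → E: 0.4082, X: 0.4490, L: 0.3200; L is limiting.
X consumed = (3/1) × 0.3200 = 0.9600 mol
X remaining = 1.347 − 0.9600 = 0.3870 mol
mass = 0.3870 × 51.80 = 20.05 g

20.1 g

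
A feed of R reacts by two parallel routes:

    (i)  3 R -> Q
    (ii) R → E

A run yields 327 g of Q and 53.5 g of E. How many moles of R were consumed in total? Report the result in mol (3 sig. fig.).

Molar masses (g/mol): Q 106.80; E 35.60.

n(Q) = 327 / 106.80 = 3.062 mol
n(E) = 53.5 / 35.60 = 1.503 mol
n(R) via (i) = (3/1)×3.062 = 9.186 mol
n(R) via (ii) = (1/1)×1.503 = 1.503 mol
total n(R) = 9.186 + 1.503 = 10.69 mol

10.7 mol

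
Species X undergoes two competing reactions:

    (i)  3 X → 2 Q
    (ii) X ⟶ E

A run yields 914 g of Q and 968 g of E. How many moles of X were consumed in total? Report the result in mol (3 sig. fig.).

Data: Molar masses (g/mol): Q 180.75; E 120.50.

n(Q) = 914 / 180.75 = 5.057 mol
n(E) = 968 / 120.50 = 8.033 mol
n(X) via (i) = (3/2)×5.057 = 7.586 mol
n(X) via (ii) = (1/1)×8.033 = 8.033 mol
total n(X) = 7.586 + 8.033 = 15.62 mol

15.6 mol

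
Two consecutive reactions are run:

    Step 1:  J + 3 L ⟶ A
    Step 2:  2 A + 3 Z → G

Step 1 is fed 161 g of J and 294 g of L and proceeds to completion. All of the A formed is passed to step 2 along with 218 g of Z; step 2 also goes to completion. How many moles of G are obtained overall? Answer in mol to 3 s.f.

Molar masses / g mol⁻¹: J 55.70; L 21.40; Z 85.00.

0.855 mol

Step 1:
n(J) = 161.0 / 55.70 = 2.890 mol
n(L) = 294.0 / 21.40 = 13.74 mol
n/ν for J = 2.890/1 = 2.890
n/ν for L = 13.74/3 = 4.580
Smallest n/ν is J → limiting reagent.
n(A) produced = (1/1) × 2.890 = 2.890 mol
Step 2:
n(A) available = 2.890 mol
n(Z) = 218.0 / 85.00 = 2.565 mol
n/ν for A = 2.890/2 = 1.445
n/ν for Z = 2.565/3 = 0.8550
Smallest n/ν is Z → limiting reagent.
n(G) = (1/3) × 2.565 = 0.8550 mol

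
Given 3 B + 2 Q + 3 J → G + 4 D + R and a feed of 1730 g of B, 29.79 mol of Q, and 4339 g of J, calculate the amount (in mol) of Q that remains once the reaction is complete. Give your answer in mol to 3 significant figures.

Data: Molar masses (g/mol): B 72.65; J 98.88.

13.9 mol

n(B) = 1730 / 72.65 = 23.81 mol
n(Q) = 29.79 mol
n(J) = 4339 / 98.88 = 43.88 mol
n/ν for B = 23.81/3 = 7.937
n/ν for Q = 29.79/2 = 14.90
n/ν for J = 43.88/3 = 14.63
Smallest n/ν is B → limiting reagent.
Q consumed = (2/3) × 23.81 = 15.87 mol
Q remaining = 29.79 − 15.87 = 13.92 mol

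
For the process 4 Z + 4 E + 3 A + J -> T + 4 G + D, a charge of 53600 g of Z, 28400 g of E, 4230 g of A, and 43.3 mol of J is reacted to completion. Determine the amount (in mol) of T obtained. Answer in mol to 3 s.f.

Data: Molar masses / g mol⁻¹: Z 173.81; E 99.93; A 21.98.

n(Z) = 53600 / 173.81 = 308.4 mol
n(E) = 28400 / 99.93 = 284.2 mol
n(A) = 4230 / 21.98 = 192.4 mol
n(J) = 43.30 mol
n/ν for Z = 308.4/4 = 77.10
n/ν for E = 284.2/4 = 71.05
n/ν for A = 192.4/3 = 64.13
n/ν for J = 43.30/1 = 43.30
Smallest n/ν is J → limiting reagent.
n(T) = (1/1) × 43.30 = 43.30 mol

43.3 mol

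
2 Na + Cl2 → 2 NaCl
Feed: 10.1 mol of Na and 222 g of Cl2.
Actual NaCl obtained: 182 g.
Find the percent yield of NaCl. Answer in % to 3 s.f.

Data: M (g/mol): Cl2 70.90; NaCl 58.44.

49.7 %

n(Na) = 10.10 mol
n(Cl2) = 222.0 / 70.90 = 3.131 mol
n/ν for Na = 10.10/2 = 5.050
n/ν for Cl2 = 3.131/1 = 3.131
Smallest n/ν is Cl2 → limiting reagent.
theoretical n(NaCl) = (2/1) × 3.131 = 6.262 mol → 366.0 g
% yield = 182 / 366.0 × 100 = 49.73 %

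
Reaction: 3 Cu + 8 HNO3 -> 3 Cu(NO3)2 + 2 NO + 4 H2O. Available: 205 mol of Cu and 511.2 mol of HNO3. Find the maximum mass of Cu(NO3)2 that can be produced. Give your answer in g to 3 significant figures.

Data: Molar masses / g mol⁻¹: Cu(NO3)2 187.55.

n(Cu) = 205.0 mol
n(HNO3) = 511.2 mol
n/ν → Cu: 68.33, HNO3: 63.90; HNO3 is limiting.
n(Cu(NO3)2) = (3/8) × 511.2 = 191.7 mol
mass = 191.7 × 187.55 = 35950 g

36000 g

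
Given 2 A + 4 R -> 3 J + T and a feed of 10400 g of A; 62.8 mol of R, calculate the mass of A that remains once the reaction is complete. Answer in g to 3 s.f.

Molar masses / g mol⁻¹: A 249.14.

n(A) = 10400 / 249.14 = 41.74 mol
n(R) = 62.80 mol
n/ν for A = 41.74/2 = 20.87
n/ν for R = 62.80/4 = 15.70
Smallest n/ν is R → limiting reagent.
A consumed = (2/4) × 62.80 = 31.40 mol
A remaining = 41.74 − 31.40 = 10.34 mol
mass = 10.34 × 249.14 = 2576 g

2580 g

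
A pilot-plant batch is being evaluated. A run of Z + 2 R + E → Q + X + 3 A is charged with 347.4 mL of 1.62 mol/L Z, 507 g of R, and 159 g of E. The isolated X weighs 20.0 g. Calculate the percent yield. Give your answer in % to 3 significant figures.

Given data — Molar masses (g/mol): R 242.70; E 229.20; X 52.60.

67.6 %

n(Z) = 1.62 × 347.4/1000 = 0.5628 mol
n(R) = 507.0 / 242.70 = 2.089 mol
n(E) = 159.0 / 229.20 = 0.6937 mol
n/ν → Z: 0.5628, R: 1.045, E: 0.6937; Z is limiting.
theoretical n(X) = (1/1) × 0.5628 = 0.5628 mol → 29.60 g
% yield = 20.0 / 29.60 × 100 = 67.57 %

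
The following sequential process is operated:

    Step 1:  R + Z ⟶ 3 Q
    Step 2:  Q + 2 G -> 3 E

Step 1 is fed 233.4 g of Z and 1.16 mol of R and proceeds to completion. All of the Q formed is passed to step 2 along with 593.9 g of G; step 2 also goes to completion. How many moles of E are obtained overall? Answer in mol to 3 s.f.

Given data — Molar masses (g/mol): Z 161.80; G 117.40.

7.59 mol

Step 1:
n(Z) = 233.4 / 161.80 = 1.443 mol
n(R) = 1.160 mol
n/ν for Z = 1.443/1 = 1.443
n/ν for R = 1.160/1 = 1.160
Smallest n/ν is R → limiting reagent.
n(Q) produced = (3/1) × 1.160 = 3.480 mol
Step 2:
n(Q) available = 3.480 mol
n(G) = 593.9 / 117.40 = 5.059 mol
n/ν for Q = 3.480/1 = 3.480
n/ν for G = 5.059/2 = 2.530
Smallest n/ν is G → limiting reagent.
n(E) = (3/2) × 5.059 = 7.589 mol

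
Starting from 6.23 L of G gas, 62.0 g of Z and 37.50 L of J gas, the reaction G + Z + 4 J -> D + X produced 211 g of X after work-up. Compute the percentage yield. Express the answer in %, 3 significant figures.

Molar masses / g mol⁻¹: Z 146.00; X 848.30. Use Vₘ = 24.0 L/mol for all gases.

n(G) = 6.230 / 24.0 = 0.2596 mol
n(Z) = 62.00 / 146.00 = 0.4247 mol
n(J) = 37.50 / 24.0 = 1.563 mol
n/ν for G = 0.2596/1 = 0.2596
n/ν for Z = 0.4247/1 = 0.4247
n/ν for J = 1.563/4 = 0.3908
Smallest n/ν is G → limiting reagent.
theoretical n(X) = (1/1) × 0.2596 = 0.2596 mol → 220.2 g
% yield = 211 / 220.2 × 100 = 95.82 %

95.8 %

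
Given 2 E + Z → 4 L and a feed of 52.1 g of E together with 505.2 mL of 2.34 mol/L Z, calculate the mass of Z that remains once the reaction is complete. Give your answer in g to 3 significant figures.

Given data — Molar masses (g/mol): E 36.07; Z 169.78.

n(E) = 52.10 / 36.07 = 1.444 mol
n(Z) = 2.34 × 505.2/1000 = 1.182 mol
n/ν for E = 1.444/2 = 0.7220
n/ν for Z = 1.182/1 = 1.182
Smallest n/ν is E → limiting reagent.
Z consumed = (1/2) × 1.444 = 0.7220 mol
Z remaining = 1.182 − 0.7220 = 0.4600 mol
mass = 0.4600 × 169.78 = 78.10 g

78.1 g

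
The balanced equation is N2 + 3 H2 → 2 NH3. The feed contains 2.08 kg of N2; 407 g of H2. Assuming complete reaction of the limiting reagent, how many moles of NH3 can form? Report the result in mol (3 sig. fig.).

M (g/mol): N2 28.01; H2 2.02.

n(N2) = 2.080×1000 / 28.01 = 74.26 mol
n(H2) = 407.0 / 2.02 = 201.5 mol
n/ν for N2 = 74.26/1 = 74.26
n/ν for H2 = 201.5/3 = 67.17
Smallest n/ν is H2 → limiting reagent.
n(NH3) = (2/3) × 201.5 = 134.3 mol

134 mol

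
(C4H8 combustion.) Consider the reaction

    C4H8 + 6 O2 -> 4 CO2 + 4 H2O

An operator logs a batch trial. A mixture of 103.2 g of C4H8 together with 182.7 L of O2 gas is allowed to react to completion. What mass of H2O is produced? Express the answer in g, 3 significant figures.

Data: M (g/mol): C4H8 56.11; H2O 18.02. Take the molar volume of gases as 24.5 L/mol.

89.6 g

n(C4H8) = 103.2 / 56.11 = 1.839 mol
n(O2) = 182.7 / 24.5 = 7.457 mol
n/ν for C4H8 = 1.839/1 = 1.839
n/ν for O2 = 7.457/6 = 1.243
Smallest n/ν is O2 → limiting reagent.
n(H2O) = (4/6) × 7.457 = 4.971 mol
mass = 4.971 × 18.02 = 89.58 g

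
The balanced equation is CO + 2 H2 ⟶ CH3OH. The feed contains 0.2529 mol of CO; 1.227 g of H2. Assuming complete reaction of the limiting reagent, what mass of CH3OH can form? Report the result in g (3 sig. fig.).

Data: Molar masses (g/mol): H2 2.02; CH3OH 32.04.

n(CO) = 0.2529 mol
n(H2) = 1.227 / 2.02 = 0.6074 mol
n/ν for CO = 0.2529/1 = 0.2529
n/ν for H2 = 0.6074/2 = 0.3037
Smallest n/ν is CO → limiting reagent.
n(CH3OH) = (1/1) × 0.2529 = 0.2529 mol
mass = 0.2529 × 32.04 = 8.103 g

8.10 g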